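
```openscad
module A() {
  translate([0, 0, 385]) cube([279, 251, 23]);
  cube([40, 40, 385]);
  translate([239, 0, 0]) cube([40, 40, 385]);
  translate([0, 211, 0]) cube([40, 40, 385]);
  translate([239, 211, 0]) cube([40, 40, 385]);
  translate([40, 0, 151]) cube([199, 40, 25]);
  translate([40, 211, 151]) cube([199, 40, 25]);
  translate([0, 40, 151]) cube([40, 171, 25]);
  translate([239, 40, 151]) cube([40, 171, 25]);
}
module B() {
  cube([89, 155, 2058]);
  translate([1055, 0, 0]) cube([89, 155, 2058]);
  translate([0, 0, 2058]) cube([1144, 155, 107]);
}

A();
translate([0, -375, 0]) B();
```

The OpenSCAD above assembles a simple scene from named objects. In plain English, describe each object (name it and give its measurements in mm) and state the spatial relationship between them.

A is a simple wooden stool: a rectangular seat 279 mm (x) by 251 mm (y), 23 mm thick, top face at z = 408 mm, on four square legs, each 40×40 mm in cross-section. The legs rest on z = 0, each flush with a corner of the seat. Four stretchers, 40 mm wide and 25 mm tall, connect adjacent legs with their undersides at z = 151 mm, each running between the inner faces of the legs it joins and aligned with the legs' outer faces on the other axis.

B is a rectangular door frame: two vertical jambs of 89×155 mm section, 2058 mm tall, with a clear opening 966 mm wide between their inner faces. A header 107 mm tall and 155 mm deep lies on top of the jambs and spans the full outside width.

The door frame is on the floor beside the stool on its −y side.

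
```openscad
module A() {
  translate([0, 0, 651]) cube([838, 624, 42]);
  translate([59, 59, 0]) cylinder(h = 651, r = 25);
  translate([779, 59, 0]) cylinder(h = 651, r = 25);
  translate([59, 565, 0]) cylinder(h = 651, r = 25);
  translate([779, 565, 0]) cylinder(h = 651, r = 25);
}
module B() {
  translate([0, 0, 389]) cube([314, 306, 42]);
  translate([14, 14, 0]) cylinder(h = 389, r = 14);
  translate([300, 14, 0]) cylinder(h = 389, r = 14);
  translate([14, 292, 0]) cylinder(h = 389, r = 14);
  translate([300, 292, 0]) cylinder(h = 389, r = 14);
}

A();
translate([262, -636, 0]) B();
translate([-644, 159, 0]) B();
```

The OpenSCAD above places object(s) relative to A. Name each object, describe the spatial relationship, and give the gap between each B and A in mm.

A is a table. B is a stool. Two stools sit around the table at the −y, −x sides. The gap between each stool and the table is 330 mm.

Each stool's nearest face is 330 mm from the table's bounding box.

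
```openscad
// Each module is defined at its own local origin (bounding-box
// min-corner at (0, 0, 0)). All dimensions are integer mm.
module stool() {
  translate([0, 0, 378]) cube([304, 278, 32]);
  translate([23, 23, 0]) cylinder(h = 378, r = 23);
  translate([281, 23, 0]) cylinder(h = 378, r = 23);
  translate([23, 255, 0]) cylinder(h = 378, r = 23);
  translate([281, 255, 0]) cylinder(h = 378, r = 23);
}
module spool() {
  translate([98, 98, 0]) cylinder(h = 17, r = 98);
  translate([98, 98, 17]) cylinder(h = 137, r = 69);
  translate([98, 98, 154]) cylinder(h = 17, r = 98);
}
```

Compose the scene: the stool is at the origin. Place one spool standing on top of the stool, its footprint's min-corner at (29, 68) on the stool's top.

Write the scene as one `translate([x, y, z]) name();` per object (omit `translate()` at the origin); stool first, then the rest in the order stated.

stool();
translate([29, 68, 410]) spool();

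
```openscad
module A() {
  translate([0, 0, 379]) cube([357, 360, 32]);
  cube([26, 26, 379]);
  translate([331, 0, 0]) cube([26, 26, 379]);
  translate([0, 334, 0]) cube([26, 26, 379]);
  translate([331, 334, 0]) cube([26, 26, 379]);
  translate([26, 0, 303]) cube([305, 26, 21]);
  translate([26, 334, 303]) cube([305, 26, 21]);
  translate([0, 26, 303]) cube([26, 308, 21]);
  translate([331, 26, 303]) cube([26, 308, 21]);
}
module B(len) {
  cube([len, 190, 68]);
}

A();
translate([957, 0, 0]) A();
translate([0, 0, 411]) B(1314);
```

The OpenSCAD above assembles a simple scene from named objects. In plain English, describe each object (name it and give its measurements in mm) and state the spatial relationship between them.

A is a simple wooden stool: a rectangular seat 357 mm (x) by 360 mm (y), 32 mm thick, top face at z = 411 mm, on four square legs, each 26×26 mm in cross-section. The legs rest on z = 0, each flush with a corner of the seat. Four stretchers, 26 mm wide and 21 mm tall, connect adjacent legs with their undersides at z = 303 mm, each running between the inner faces of the legs it joins and aligned with the legs' outer faces on the other axis.

B is a rectangular beam 1314 mm long (x), 190 mm deep (y), 68 mm thick (z).

The beam spans the tops of two stools placed 600 mm apart, resting at z = 411 mm.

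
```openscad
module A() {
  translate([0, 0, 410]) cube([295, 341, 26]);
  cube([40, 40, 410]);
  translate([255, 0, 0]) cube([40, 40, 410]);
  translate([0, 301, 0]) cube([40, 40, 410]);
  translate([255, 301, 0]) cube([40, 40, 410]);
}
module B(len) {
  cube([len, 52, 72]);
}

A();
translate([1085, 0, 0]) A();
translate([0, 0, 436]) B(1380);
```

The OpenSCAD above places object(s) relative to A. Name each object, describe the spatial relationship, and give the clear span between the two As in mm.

Second stool starts at x = 1085; first ends at x = 295; clear span = 1085 − 295 = 790 mm.

A is a stool. B is a beam. A beam spans the tops of two stools. The clear span between the two stools is 790 mm.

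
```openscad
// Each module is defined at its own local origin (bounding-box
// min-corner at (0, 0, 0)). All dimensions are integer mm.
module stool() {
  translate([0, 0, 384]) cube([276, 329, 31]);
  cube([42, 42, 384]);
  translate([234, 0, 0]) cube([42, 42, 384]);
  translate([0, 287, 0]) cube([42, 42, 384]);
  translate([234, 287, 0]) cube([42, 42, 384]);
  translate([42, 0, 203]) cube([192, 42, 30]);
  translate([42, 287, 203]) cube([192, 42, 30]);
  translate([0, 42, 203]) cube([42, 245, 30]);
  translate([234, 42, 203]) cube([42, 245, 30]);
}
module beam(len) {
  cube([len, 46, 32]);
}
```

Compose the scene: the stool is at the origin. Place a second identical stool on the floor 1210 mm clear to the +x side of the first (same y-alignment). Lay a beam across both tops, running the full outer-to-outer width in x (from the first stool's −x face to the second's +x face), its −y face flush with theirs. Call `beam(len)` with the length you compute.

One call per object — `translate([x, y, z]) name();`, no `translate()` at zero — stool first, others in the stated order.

stool();
translate([1486, 0, 0]) stool();
translate([0, 0, 415]) beam(1762);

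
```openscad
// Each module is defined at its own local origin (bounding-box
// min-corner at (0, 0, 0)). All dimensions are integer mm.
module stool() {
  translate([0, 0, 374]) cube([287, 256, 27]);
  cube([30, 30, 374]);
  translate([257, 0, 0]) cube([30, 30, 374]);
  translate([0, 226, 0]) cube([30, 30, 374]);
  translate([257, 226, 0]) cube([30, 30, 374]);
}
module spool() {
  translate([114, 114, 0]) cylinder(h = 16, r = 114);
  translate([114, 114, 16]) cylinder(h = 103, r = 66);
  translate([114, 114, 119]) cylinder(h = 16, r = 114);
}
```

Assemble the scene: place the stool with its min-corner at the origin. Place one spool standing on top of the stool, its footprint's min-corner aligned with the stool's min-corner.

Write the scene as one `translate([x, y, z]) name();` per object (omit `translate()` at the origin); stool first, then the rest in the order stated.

stool();
translate([0, 0, 401]) spool();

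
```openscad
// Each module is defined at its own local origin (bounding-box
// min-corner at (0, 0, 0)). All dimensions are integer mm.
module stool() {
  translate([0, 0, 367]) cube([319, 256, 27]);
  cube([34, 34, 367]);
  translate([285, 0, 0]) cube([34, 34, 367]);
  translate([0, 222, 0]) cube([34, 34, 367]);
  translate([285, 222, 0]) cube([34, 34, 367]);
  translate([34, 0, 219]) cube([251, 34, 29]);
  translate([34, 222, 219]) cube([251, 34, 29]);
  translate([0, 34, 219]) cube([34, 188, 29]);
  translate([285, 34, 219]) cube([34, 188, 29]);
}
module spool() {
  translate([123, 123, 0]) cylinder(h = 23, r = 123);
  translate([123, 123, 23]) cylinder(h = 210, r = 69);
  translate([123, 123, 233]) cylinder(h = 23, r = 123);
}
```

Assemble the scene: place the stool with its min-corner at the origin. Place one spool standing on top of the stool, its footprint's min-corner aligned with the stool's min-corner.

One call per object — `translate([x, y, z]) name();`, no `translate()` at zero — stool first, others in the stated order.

stool();
translate([0, 0, 394]) spool();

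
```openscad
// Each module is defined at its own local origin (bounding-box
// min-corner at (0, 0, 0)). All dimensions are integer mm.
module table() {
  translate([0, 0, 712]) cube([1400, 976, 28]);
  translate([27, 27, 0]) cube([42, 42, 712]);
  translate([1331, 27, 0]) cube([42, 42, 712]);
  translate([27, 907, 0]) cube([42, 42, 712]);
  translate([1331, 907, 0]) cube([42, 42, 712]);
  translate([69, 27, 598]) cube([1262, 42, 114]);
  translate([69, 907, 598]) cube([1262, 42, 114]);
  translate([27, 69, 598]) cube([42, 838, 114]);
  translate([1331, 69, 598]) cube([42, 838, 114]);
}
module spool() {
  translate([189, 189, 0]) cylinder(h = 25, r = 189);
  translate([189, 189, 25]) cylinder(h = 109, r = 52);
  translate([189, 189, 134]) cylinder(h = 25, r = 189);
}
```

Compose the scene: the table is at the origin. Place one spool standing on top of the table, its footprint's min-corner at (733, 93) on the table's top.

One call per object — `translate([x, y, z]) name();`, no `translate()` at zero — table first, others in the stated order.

table();
translate([733, 93, 740]) spool();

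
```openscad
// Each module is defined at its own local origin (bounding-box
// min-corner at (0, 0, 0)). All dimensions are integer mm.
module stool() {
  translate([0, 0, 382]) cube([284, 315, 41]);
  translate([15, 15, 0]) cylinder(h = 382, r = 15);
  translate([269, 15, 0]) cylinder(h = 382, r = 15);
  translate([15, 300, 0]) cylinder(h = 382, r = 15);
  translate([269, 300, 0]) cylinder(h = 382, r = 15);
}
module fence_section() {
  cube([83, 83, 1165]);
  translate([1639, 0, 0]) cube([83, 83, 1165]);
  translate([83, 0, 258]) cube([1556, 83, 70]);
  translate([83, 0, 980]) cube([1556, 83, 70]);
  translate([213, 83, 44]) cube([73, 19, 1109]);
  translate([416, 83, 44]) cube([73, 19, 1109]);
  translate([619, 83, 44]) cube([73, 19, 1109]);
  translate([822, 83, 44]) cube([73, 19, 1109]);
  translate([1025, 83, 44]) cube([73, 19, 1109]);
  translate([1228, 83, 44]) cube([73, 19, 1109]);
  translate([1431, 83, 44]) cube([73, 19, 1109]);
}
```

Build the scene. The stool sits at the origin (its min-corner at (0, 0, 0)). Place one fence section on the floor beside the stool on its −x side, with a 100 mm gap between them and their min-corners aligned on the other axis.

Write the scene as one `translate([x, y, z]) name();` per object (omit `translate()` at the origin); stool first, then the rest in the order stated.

stool();
translate([-1822, 0, 0]) fence_section();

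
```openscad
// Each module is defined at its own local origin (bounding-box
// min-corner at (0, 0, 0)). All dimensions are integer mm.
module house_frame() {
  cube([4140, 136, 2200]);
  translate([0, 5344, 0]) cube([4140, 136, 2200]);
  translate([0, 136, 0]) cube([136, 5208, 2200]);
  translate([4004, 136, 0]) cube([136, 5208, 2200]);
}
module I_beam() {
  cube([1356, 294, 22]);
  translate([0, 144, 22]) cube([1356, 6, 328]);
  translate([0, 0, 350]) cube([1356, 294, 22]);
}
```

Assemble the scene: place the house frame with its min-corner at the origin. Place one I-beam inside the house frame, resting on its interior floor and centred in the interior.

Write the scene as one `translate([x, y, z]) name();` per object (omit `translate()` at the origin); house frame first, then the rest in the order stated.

house_frame();
translate([1392, 2593, 0]) I_beam();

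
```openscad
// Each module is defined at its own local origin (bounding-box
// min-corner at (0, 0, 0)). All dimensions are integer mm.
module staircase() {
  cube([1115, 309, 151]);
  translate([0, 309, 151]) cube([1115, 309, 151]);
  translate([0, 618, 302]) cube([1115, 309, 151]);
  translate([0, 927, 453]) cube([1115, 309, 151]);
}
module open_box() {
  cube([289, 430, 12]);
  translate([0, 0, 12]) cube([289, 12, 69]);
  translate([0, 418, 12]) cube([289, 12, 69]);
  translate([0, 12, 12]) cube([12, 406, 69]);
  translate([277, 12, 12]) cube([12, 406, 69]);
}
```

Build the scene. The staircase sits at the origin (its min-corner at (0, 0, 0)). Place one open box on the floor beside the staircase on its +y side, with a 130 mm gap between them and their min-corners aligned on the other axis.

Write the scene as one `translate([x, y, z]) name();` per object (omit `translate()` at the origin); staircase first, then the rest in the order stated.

staircase();
translate([0, 1366, 0]) open_box();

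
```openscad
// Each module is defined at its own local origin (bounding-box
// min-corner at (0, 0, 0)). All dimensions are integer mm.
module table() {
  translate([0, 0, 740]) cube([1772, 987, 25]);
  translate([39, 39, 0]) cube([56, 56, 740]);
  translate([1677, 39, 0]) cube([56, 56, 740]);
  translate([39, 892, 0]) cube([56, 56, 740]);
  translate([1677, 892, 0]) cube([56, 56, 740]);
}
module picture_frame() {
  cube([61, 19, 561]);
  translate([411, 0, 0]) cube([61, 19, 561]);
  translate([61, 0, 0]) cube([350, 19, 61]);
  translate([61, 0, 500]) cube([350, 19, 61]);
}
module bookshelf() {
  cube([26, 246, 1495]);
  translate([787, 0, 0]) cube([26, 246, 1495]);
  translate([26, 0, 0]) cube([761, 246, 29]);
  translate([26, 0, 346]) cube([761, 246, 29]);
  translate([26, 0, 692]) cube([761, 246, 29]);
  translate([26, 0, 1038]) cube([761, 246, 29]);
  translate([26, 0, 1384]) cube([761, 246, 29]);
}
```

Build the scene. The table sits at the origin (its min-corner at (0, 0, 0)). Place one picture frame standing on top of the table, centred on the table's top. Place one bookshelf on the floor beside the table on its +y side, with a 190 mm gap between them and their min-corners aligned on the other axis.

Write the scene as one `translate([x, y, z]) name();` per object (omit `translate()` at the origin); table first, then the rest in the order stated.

table();
translate([650, 484, 765]) picture_frame();
translate([0, 1177, 0]) bookshelf();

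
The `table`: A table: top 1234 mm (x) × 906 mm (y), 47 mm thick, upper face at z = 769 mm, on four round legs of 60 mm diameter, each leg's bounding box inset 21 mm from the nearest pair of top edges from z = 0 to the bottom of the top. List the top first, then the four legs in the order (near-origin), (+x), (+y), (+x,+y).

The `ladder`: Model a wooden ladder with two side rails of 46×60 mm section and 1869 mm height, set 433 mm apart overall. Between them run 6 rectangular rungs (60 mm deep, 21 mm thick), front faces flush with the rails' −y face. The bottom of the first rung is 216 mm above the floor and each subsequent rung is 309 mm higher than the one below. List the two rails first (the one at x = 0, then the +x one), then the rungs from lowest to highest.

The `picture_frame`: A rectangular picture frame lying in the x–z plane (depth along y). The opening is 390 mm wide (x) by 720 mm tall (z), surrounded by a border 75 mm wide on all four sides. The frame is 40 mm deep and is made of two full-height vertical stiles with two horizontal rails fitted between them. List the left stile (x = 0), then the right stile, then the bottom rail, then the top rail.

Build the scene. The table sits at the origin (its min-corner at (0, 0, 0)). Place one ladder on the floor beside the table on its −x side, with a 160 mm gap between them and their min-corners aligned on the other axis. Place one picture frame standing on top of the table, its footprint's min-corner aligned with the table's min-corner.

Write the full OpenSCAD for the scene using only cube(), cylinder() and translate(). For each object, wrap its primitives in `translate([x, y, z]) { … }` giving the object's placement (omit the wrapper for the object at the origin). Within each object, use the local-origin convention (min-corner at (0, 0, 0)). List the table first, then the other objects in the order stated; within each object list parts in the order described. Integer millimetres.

translate([0, 0, 722]) cube([1234, 906, 47]);
translate([51, 51, 0]) cylinder(h = 722, r = 30);
translate([1183, 51, 0]) cylinder(h = 722, r = 30);
translate([51, 855, 0]) cylinder(h = 722, r = 30);
translate([1183, 855, 0]) cylinder(h = 722, r = 30);
translate([-593, 0, 0]) {
  cube([46, 60, 1869]);
  translate([387, 0, 0]) cube([46, 60, 1869]);
  translate([46, 0, 216]) cube([341, 60, 21]);
  translate([46, 0, 525]) cube([341, 60, 21]);
  translate([46, 0, 834]) cube([341, 60, 21]);
  translate([46, 0, 1143]) cube([341, 60, 21]);
  translate([46, 0, 1452]) cube([341, 60, 21]);
  translate([46, 0, 1761]) cube([341, 60, 21]);
}
translate([0, 0, 769]) {
  cube([75, 40, 870]);
  translate([465, 0, 0]) cube([75, 40, 870]);
  translate([75, 0, 0]) cube([390, 40, 75]);
  translate([75, 0, 795]) cube([390, 40, 75]);
}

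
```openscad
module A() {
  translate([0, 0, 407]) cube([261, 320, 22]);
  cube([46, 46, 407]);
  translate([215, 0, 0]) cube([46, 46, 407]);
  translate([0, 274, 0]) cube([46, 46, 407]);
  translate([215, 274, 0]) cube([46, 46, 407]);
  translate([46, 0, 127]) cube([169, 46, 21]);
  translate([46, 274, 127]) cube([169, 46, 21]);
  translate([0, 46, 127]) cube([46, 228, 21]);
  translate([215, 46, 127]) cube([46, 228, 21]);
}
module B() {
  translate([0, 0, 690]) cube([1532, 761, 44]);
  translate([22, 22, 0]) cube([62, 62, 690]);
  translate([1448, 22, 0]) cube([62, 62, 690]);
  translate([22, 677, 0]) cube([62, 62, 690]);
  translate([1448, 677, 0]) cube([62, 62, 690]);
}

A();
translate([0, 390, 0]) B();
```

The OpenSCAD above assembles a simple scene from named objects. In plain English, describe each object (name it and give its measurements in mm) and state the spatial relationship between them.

A is a four-legged stool. The seat is 261×320 mm, 22 mm thick, top at z = 429 mm. It stands on four square legs, each 46×46 mm in cross-section, from z = 0 to the seat underside, each flush with a corner of the seat. Four stretchers, 46 mm wide and 21 mm tall, connect adjacent legs with their undersides at z = 127 mm, each running between the inner faces of the legs it joins and aligned with the legs' outer faces on the other axis.

B is a table with a 1532×761 mm rectangular top, 44 mm thick, top surface at z = 734 mm, supported by four 62×62 mm square legs, each inset 22 mm from the nearest pair of top edges, running from the floor.

The table is on the floor beside the stool on its +y side.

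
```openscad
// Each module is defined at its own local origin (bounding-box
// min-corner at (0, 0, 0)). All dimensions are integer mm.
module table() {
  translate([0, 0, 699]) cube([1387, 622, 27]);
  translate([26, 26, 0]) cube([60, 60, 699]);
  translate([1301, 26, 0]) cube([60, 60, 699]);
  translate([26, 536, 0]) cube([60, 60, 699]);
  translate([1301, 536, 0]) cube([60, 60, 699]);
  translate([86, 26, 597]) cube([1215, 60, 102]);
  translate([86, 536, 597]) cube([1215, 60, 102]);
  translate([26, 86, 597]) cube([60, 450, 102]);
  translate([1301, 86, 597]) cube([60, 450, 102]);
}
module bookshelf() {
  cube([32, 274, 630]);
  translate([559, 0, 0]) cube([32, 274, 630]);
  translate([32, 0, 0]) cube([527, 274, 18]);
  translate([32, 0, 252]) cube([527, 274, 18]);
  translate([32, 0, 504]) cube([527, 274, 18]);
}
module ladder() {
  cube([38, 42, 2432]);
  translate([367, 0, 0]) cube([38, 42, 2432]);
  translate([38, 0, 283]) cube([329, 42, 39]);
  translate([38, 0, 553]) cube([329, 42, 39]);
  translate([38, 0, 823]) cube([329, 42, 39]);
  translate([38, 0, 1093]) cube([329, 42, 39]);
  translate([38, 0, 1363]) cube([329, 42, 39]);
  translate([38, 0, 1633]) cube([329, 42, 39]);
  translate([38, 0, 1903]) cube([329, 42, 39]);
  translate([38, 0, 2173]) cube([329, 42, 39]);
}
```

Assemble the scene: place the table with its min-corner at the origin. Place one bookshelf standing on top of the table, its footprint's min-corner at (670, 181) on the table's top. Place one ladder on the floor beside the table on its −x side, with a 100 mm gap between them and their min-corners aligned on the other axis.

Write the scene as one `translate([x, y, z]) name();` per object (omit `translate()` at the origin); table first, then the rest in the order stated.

table();
translate([670, 181, 726]) bookshelf();
translate([-505, 0, 0]) ladder();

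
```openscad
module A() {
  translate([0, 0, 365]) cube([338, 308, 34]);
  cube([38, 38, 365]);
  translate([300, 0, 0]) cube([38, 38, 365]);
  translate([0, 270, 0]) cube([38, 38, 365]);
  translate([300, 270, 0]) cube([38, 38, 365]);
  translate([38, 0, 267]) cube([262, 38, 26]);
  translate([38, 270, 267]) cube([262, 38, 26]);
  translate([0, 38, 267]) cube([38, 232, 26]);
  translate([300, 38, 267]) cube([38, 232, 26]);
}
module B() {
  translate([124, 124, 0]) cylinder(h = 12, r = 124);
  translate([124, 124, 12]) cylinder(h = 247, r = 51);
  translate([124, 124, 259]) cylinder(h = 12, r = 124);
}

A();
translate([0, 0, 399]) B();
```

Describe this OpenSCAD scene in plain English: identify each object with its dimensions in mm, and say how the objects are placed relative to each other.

A is a four-legged stool. The seat is a 338×308×34 mm slab whose top surface is at z = 399 mm; four square legs, each 38×38 mm in cross-section, run from the floor (z = 0) to the underside of the seat, each flush with a corner of the seat. Four stretchers, 38 mm wide and 26 mm tall, connect adjacent legs with their undersides at z = 267 mm, each running between the inner faces of the legs it joins and aligned with the legs' outer faces on the other axis.

B is a spool: two coaxial disc flanges of radius 124 mm and thickness 12 mm, joined by a core cylinder of radius 51 mm and height 247 mm. The lower flange rests on z = 0 and the three cylinders share a vertical axis.

The spool is on top of the stool.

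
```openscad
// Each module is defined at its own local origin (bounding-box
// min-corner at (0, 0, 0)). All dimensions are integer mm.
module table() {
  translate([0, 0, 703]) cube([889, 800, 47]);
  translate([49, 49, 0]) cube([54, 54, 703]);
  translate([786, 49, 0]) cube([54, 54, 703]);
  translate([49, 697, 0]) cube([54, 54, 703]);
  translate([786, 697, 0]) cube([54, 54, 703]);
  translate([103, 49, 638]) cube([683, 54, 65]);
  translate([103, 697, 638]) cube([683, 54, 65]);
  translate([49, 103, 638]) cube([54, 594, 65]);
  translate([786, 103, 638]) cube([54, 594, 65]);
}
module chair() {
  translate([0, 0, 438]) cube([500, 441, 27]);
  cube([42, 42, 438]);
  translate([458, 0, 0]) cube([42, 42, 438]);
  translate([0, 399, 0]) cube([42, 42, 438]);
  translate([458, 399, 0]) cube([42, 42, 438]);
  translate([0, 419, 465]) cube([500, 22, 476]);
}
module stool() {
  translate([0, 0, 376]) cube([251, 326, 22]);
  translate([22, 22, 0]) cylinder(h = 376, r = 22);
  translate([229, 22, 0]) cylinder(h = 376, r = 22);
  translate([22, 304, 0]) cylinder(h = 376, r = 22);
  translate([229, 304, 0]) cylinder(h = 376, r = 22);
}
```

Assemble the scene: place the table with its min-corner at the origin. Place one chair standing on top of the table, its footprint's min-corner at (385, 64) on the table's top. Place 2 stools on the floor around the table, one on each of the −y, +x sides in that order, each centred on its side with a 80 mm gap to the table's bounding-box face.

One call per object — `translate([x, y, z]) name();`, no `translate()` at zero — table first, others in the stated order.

table();
translate([385, 64, 750]) chair();
translate([319, -406, 0]) stool();
translate([969, 237, 0]) stool();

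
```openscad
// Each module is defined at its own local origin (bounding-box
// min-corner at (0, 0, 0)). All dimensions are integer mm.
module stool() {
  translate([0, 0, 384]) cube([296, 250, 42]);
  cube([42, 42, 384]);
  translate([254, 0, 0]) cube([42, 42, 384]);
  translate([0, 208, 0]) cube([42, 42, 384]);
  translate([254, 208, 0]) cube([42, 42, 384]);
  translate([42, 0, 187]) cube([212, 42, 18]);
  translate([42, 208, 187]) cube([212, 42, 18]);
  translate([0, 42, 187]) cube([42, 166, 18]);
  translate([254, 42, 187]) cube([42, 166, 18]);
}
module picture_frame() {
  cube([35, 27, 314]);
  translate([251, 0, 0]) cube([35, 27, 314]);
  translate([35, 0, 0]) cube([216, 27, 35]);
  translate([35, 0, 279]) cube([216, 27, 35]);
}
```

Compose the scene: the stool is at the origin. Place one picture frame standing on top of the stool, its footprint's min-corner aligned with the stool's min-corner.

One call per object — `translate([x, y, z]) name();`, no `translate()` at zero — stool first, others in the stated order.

stool();
translate([0, 0, 426]) picture_frame();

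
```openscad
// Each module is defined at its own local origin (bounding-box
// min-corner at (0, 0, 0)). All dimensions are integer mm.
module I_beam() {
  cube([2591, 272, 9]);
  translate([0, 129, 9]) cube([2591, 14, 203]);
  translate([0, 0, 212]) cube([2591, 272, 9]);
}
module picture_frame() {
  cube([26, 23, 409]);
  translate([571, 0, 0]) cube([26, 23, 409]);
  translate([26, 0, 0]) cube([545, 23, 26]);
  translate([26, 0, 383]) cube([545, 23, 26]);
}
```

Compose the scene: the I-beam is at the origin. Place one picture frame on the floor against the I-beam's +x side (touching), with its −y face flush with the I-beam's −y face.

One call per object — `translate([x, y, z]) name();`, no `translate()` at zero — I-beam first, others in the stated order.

I_beam();
translate([2591, 0, 0]) picture_frame();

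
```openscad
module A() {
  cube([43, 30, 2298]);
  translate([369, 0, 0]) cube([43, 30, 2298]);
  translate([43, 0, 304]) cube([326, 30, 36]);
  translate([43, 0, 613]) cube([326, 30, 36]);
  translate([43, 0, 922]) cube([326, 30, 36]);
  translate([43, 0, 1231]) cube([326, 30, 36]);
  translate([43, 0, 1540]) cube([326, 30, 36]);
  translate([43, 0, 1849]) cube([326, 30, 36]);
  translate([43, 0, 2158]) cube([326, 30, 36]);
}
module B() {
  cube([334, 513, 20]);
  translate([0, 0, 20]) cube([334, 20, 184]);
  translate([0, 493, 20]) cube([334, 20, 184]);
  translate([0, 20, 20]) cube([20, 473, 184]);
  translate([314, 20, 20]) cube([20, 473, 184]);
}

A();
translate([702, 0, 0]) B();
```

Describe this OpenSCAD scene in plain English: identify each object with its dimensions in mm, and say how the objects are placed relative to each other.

A is a straight ladder. Two 43×30 mm vertical rails, 2298 mm tall, stand 412 mm apart (outside-to-outside) with their front faces coplanar on the −y side. 7 rungs, each 30 mm deep and 36 mm tall, span between the inner faces of the rails, front faces flush with the rails. The lowest rung's underside is at z = 304 mm and rungs are spaced 309 mm apart (underside to underside).

B is an open storage box with external size 334×513×204 mm and wall thickness 20 mm (the base is also 20 mm thick). The base covers the whole footprint; the four walls stand on the base, with the y-facing walls full-width and the x-facing walls fitting between their inner faces.

The open box is on the floor beside the ladder on its +x side.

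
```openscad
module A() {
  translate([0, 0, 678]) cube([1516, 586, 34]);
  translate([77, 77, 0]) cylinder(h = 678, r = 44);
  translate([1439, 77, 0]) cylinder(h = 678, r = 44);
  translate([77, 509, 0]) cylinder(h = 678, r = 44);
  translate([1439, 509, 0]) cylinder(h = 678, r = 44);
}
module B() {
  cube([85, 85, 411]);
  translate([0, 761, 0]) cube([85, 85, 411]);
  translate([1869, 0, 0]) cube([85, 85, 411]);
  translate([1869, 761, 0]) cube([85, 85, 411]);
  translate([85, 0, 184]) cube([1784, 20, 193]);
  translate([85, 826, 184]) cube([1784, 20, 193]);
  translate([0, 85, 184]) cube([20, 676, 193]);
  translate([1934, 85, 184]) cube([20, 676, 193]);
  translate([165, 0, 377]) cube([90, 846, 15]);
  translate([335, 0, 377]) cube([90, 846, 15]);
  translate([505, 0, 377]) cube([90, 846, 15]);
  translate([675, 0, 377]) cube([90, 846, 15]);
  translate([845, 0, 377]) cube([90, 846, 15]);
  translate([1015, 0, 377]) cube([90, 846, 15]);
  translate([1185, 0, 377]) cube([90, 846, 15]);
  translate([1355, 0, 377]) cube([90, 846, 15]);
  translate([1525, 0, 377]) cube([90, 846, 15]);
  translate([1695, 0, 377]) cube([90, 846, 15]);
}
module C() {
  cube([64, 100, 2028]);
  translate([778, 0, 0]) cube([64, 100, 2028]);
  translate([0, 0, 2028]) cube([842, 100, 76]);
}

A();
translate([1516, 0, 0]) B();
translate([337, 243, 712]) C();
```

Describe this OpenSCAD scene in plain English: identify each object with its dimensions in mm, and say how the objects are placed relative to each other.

A is a table with a 1516×586 mm rectangular top, 34 mm thick, top surface at z = 712 mm, supported by four round legs of 88 mm diameter, each leg's bounding box inset 33 mm from the nearest pair of top edges, running from the floor.

B is a bed frame 1954 mm long (x) by 846 mm wide (y). Four 85×85 mm corner posts, 411 mm tall, at the corners of the footprint. Four rails of 20 mm thickness and 193 mm height run between adjacent posts with their undersides at z = 184 mm, their outer faces flush with the outside of the frame (the two x-running rails run between the posts' inner faces; the two y-running rails run between the posts' inner faces). 10 slats, each 90 mm wide (x) and 15 mm thick, lie across the top of the two x-running rails, running the full 846 mm width of the frame in y; the slats are evenly spaced along x between the inner faces of the end posts with equal gaps (rounded down to the nearest mm) at the −x end and between each pair — any rounding remainder accumulates at the +x end.

C is a rectangular door frame: two vertical jambs of 64×100 mm section, 2028 mm tall, with a clear opening 714 mm wide between their inner faces. A header 76 mm tall and 100 mm deep lies on top of the jambs and spans the full outside width.

The bed frame is against the table's +x side, with their −y faces flush. The door frame is on top of the table, centred.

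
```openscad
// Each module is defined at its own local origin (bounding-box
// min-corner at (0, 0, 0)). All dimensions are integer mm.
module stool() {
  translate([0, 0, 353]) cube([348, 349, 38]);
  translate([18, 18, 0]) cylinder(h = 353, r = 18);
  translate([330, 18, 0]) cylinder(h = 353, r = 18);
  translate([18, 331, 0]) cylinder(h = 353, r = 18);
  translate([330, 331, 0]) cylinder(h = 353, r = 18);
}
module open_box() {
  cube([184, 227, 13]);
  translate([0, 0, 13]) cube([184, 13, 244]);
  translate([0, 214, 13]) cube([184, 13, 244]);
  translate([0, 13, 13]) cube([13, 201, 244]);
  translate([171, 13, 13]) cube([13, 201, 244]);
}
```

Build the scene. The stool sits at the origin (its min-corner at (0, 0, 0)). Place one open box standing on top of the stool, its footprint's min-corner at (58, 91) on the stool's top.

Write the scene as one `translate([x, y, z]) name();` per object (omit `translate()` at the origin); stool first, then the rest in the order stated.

stool();
translate([58, 91, 391]) open_box();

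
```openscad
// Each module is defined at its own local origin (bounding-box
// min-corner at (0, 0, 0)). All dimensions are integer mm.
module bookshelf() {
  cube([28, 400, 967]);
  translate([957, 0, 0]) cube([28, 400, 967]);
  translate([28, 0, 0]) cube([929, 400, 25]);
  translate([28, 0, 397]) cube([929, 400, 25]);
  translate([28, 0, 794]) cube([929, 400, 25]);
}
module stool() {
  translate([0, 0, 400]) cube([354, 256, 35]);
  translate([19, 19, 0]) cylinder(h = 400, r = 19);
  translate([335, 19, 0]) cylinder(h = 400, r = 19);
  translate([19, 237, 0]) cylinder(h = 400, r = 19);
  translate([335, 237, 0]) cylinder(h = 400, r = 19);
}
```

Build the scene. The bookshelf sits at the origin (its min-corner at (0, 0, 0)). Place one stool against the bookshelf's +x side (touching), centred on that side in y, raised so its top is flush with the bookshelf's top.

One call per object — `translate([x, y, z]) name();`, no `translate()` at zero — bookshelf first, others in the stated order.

bookshelf();
translate([985, 72, 532]) stool();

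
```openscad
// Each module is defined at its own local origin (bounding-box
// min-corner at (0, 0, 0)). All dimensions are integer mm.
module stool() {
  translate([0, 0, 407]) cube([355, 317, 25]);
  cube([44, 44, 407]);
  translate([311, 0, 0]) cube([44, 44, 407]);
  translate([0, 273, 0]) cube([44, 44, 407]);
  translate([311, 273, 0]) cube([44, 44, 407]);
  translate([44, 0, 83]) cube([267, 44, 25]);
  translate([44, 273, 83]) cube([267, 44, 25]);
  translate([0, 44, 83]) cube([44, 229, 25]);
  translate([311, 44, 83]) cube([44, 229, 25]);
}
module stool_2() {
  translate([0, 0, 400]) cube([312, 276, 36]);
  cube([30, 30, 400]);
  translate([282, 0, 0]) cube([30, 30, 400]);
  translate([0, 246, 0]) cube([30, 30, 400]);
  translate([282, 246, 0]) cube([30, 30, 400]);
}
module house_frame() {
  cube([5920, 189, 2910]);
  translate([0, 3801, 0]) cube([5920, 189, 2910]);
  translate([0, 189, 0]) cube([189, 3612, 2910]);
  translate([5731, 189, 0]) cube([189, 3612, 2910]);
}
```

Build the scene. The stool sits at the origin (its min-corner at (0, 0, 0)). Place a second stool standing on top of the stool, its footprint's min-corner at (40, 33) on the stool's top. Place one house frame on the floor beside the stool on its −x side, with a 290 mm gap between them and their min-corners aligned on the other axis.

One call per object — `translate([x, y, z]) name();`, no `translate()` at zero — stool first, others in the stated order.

stool();
translate([40, 33, 432]) stool_2();
translate([-6210, 0, 0]) house_frame();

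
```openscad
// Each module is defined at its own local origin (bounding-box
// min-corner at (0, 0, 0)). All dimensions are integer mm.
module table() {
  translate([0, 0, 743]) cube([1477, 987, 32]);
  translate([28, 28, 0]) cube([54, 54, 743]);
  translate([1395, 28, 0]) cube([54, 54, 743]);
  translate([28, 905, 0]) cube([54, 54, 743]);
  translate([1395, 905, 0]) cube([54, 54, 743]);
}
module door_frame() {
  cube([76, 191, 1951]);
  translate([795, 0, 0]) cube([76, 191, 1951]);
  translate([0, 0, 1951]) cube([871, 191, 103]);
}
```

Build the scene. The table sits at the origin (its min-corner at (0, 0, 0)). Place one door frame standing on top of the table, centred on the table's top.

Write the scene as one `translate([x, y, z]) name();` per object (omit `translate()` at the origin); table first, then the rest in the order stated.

table();
translate([303, 398, 775]) door_frame();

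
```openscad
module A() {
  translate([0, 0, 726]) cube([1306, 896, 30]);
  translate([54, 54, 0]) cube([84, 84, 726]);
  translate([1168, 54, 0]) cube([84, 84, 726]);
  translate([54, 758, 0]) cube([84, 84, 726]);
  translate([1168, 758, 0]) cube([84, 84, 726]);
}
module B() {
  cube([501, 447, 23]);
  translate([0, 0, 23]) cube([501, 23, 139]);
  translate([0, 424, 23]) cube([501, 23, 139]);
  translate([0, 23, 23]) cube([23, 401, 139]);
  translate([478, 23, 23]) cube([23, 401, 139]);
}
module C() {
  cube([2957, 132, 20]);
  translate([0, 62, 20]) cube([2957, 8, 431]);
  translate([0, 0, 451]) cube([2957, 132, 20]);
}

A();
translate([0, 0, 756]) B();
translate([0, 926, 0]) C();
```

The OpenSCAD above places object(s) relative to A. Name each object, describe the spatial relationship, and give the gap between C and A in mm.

The I-beam's nearest face is 30 mm from the table's +y face.

A is a table. B is an open box. C is an I-beam. The open box is on top of the table. The I-beam is on the floor beside the table on its +y side. The gap between the I-beam and the table is 30 mm.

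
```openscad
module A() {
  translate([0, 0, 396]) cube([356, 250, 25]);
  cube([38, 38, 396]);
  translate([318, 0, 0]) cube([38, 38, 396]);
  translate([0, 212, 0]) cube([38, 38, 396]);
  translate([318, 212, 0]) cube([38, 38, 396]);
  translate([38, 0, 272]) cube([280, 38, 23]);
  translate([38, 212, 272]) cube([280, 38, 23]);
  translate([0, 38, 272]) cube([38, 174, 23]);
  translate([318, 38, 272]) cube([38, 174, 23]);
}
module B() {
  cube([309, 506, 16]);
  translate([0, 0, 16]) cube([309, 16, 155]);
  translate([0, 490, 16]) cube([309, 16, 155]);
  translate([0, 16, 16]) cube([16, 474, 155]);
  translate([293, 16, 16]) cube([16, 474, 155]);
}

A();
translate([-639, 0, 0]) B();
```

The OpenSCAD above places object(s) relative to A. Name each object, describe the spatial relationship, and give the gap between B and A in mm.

A is a stool. B is an open box. The open box is on the floor beside the stool on its −x side. The gap between the open box and the stool is 330 mm.

The open box's nearest face is 330 mm from the stool's −x face.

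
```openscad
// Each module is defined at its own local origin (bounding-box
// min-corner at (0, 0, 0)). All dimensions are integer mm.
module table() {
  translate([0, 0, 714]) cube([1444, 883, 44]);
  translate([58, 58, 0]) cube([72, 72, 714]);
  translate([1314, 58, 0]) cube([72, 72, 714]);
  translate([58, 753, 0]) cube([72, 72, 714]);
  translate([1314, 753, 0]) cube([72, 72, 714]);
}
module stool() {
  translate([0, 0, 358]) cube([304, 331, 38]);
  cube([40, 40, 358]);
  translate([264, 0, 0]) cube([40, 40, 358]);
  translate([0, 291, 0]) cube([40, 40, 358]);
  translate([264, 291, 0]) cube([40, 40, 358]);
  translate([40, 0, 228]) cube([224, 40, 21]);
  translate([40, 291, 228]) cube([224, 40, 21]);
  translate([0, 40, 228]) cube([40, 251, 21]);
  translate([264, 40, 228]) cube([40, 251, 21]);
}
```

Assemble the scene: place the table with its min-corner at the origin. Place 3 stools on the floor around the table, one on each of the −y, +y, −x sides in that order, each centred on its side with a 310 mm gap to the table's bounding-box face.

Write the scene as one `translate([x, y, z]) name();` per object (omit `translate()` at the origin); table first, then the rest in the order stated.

table();
translate([570, -641, 0]) stool();
translate([570, 1193, 0]) stool();
translate([-614, 276, 0]) stool();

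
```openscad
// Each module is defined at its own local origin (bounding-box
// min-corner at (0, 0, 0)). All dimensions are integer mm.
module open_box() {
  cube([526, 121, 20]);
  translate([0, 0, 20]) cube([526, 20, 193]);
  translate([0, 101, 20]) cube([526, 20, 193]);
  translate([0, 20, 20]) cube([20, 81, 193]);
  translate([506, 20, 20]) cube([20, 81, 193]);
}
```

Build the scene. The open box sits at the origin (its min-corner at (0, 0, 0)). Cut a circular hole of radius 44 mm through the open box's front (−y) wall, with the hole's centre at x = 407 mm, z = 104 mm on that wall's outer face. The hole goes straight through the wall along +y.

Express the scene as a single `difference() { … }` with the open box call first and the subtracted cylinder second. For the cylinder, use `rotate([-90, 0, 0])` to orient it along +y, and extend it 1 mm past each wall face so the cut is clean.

difference() {
  open_box();
  translate([407, -1, 104]) rotate([-90, 0, 0]) cylinder(h = 22, r = 44);
}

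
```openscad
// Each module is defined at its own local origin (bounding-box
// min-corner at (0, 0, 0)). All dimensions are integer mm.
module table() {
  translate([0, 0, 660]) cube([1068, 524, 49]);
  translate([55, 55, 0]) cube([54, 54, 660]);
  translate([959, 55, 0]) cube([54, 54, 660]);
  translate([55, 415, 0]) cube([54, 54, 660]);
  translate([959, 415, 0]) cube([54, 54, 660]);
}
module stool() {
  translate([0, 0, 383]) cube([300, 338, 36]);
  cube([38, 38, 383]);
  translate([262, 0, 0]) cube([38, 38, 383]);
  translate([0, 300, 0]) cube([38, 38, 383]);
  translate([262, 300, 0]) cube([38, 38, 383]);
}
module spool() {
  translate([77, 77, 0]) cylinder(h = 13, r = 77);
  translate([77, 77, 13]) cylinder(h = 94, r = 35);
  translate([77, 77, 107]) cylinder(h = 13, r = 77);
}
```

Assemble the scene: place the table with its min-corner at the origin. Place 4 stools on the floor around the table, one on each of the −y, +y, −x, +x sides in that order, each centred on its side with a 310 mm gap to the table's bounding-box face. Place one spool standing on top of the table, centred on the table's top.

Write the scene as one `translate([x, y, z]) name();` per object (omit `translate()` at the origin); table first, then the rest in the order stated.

table();
translate([384, -648, 0]) stool();
translate([384, 834, 0]) stool();
translate([-610, 93, 0]) stool();
translate([1378, 93, 0]) stool();
translate([457, 185, 709]) spool();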